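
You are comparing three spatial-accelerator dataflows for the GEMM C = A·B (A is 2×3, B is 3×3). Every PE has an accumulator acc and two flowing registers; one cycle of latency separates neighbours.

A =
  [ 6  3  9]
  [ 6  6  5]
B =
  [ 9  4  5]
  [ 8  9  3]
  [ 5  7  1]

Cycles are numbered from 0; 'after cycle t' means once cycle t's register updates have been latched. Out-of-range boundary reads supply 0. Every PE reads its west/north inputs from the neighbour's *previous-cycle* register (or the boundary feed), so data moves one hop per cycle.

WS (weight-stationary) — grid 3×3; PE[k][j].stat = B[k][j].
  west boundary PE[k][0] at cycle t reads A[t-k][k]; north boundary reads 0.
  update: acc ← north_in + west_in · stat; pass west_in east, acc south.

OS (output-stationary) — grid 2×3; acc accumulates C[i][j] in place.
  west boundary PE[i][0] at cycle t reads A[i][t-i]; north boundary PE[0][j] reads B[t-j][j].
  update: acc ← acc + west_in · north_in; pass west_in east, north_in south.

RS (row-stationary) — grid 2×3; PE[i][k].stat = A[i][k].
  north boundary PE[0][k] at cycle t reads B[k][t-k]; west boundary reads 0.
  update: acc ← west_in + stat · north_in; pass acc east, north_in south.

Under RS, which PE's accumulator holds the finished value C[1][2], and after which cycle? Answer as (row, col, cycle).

(row, col, cycle) = (1, 2, 5)

Under RS, C[1][2] lands at PE[1][2]:
  0: (1,2).acc=0  regs=<0,0>
  1: (1,2).acc=0  regs=<0,0>
  2: (1,2).acc=0  regs=<0,0>
  3: (1,2).acc=127  regs=<127,5>
  4: (1,2).acc=113  regs=<113,7>
  5: (1,2).acc=53  regs=<53,1>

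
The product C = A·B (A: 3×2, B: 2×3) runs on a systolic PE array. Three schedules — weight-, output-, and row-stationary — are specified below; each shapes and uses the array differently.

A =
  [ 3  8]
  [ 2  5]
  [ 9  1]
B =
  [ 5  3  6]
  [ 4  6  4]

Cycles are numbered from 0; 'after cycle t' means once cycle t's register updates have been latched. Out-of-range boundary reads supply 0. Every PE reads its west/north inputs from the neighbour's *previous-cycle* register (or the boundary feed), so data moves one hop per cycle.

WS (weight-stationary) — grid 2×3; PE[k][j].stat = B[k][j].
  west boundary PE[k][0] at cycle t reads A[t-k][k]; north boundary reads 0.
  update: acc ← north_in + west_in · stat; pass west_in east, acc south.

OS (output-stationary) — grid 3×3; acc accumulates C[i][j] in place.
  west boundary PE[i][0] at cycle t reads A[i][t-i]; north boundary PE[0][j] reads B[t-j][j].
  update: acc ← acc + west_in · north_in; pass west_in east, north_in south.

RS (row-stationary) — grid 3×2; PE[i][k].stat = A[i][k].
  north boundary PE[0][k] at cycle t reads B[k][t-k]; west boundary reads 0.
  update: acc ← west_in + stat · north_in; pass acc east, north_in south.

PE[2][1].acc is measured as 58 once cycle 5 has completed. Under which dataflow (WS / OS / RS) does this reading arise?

WS: PE[2][1] is outside its 2×3 grid.
OS (3×3 grid), PE[2][1]:
  after 0 — PE[2][1] acc=0, pass-E 0, pass-S 0
  after 1 — PE[2][1] acc=0, pass-E 0, pass-S 0
  after 2 — PE[2][1] acc=0, pass-E 0, pass-S 0
  after 3 — PE[2][1] acc=27, pass-E 9, pass-S 3
  after 4 — PE[2][1] acc=33, pass-E 1, pass-S 6
  after 5 — PE[2][1] acc=33, pass-E 0, pass-S 0
RS (3×2 grid), PE[2][1]:
  after 0 — PE[2][1] acc=0, pass-E 0, pass-S 0
  after 1 — PE[2][1] acc=0, pass-E 0, pass-S 0
  after 2 — PE[2][1] acc=0, pass-E 0, pass-S 0
  after 3 — PE[2][1] acc=49, pass-E 49, pass-S 4
  after 4 — PE[2][1] acc=33, pass-E 33, pass-S 6
  after 5 — PE[2][1] acc=58, pass-E 58, pass-S 4

dataflow = RS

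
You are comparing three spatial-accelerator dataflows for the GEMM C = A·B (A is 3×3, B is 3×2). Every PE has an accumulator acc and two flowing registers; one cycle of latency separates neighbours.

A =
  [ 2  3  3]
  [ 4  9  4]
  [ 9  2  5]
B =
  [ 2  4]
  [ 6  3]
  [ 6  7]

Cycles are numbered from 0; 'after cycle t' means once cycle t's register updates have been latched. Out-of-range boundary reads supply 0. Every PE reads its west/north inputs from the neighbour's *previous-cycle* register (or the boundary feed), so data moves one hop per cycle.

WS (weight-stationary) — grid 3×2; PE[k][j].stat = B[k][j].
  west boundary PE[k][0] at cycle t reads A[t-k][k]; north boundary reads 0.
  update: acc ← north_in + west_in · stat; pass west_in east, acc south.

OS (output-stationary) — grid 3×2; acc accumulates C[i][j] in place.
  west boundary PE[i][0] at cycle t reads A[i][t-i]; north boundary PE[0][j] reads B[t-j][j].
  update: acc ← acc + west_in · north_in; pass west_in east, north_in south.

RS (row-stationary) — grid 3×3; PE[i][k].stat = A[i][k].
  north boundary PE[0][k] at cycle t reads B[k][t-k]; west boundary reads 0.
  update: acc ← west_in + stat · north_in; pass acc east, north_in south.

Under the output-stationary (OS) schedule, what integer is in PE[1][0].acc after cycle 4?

PE[1][0].acc = 86

OS (3×2). Following PE[1][0] plus its west/north inputs:
  [0] (0,0) acc=4 (h:2 v:2)
  [0] (1,0) acc=0 (h:0 v:0)
  [1] (0,0) acc=22 (h:3 v:6)
  [1] (1,0) acc=8 (h:4 v:2)
  [2] (0,0) acc=40 (h:3 v:6)
  [2] (1,0) acc=62 (h:9 v:6)
  [3] (0,0) acc=40 (h:0 v:0)
  [3] (1,0) acc=86 (h:4 v:6)
  [4] (0,0) acc=40 (h:0 v:0)
  [4] (1,0) acc=86 (h:0 v:0)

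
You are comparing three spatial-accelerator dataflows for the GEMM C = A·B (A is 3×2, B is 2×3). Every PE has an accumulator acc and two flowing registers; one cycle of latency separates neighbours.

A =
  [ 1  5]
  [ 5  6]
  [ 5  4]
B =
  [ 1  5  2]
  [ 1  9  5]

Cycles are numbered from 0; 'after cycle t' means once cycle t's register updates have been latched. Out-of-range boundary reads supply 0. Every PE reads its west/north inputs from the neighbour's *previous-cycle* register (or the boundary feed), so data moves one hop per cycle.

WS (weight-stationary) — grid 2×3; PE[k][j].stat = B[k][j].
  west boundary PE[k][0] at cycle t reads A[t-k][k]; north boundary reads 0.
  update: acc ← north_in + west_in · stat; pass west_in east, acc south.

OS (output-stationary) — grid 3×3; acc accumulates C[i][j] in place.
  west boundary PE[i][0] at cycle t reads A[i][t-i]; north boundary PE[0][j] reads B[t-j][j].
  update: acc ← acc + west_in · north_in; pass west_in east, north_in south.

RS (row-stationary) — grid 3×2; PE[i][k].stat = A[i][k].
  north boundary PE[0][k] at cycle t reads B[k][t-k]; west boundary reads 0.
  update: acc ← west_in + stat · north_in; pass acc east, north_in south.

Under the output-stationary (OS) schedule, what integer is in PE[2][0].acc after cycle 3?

PE[2][0].acc = 9

OS (3×3). Following PE[2][0] plus its west/north inputs:
  @0  [1,0]  acc 0  |  →0  ↓0
  @0  [2,0]  acc 0  |  →0  ↓0
  @1  [1,0]  acc 5  |  →5  ↓1
  @1  [2,0]  acc 0  |  →0  ↓0
  @2  [1,0]  acc 11  |  →6  ↓1
  @2  [2,0]  acc 5  |  →5  ↓1
  @3  [1,0]  acc 11  |  →0  ↓0
  @3  [2,0]  acc 9  |  →4  ↓1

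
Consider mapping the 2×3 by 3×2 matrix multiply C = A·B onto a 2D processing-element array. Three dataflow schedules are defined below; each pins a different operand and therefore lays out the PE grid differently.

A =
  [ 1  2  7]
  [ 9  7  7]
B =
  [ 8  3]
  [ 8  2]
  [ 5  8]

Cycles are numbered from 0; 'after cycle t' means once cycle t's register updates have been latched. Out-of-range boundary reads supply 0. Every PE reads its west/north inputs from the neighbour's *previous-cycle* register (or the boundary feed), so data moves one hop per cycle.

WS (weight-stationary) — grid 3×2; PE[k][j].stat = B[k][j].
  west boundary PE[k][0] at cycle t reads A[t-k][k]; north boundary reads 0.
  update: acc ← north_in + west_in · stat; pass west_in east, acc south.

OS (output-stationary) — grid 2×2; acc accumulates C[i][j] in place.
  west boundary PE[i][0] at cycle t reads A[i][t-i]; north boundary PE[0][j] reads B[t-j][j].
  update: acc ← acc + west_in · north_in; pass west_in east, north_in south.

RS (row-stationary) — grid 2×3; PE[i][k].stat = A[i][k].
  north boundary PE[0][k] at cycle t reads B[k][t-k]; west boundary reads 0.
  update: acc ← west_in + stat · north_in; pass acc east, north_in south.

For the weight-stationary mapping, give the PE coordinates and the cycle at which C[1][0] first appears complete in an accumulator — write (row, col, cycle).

WS — PE[2][0] is where C[1][0] collects:
  after 0 — PE[2][0] acc=0, pass-E 0, pass-S 0
  after 1 — PE[2][0] acc=0, pass-E 0, pass-S 0
  after 2 — PE[2][0] acc=59, pass-E 7, pass-S 59
  after 3 — PE[2][0] acc=163, pass-E 7, pass-S 163

(row, col, cycle) = (2, 0, 3)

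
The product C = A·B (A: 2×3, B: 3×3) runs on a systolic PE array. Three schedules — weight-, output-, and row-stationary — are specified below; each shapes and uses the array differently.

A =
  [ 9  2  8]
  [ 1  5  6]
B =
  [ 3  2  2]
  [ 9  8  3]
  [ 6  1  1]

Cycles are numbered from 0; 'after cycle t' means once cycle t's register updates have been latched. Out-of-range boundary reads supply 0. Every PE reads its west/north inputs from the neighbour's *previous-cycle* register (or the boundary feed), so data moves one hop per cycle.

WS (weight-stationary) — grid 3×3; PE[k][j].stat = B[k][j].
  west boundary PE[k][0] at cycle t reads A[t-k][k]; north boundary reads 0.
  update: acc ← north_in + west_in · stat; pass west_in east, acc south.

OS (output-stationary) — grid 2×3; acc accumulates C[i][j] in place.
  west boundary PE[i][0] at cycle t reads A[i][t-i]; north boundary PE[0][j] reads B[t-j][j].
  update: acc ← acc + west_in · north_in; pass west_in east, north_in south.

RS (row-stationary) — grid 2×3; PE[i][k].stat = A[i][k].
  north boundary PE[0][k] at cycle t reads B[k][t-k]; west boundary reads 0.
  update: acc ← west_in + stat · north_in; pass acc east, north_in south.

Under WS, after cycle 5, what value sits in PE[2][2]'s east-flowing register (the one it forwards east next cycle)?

register = 6

WS on a 3×3 grid — tracing PE[2][2] and its feeders:
  step 0 · PE1,2: acc=0; fwd→0 fwd↓0
  step 0 · PE2,1: acc=0; fwd→0 fwd↓0
  step 0 · PE2,2: acc=0; fwd→0 fwd↓0
  step 1 · PE1,2: acc=0; fwd→0 fwd↓0
  step 1 · PE2,1: acc=0; fwd→0 fwd↓0
  step 1 · PE2,2: acc=0; fwd→0 fwd↓0
  step 2 · PE1,2: acc=0; fwd→0 fwd↓0
  step 2 · PE2,1: acc=0; fwd→0 fwd↓0
  step 2 · PE2,2: acc=0; fwd→0 fwd↓0
  step 3 · PE1,2: acc=24; fwd→2 fwd↓24
  step 3 · PE2,1: acc=42; fwd→8 fwd↓42
  step 3 · PE2,2: acc=0; fwd→0 fwd↓0
  step 4 · PE1,2: acc=17; fwd→5 fwd↓17
  step 4 · PE2,1: acc=48; fwd→6 fwd↓48
  step 4 · PE2,2: acc=32; fwd→8 fwd↓32
  step 5 · PE1,2: acc=0; fwd→0 fwd↓0
  step 5 · PE2,1: acc=0; fwd→0 fwd↓0
  step 5 · PE2,2: acc=23; fwd→6 fwd↓23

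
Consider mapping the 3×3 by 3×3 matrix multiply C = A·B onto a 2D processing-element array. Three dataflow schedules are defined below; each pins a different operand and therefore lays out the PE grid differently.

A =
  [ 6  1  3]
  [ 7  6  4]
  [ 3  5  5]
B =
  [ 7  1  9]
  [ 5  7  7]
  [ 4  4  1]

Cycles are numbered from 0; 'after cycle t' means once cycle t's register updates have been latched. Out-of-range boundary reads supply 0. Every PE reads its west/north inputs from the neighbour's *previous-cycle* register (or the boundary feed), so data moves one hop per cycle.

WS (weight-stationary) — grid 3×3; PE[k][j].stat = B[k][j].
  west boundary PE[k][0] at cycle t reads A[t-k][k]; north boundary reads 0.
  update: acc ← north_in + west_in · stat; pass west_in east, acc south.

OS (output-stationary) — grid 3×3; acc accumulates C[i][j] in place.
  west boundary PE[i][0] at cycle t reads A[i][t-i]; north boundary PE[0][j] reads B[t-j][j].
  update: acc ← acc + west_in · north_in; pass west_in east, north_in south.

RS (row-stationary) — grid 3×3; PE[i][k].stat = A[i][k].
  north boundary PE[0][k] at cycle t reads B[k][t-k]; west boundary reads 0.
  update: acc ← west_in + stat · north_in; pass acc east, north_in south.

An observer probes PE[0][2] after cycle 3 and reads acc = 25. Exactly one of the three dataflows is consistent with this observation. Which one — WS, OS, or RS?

Under WS (3×3), PE[0][2]:
  c0 r0c2: 0 / 0 / 0
  c1 r0c2: 0 / 0 / 0
  c2 r0c2: 54 / 6 / 54
  c3 r0c2: 63 / 7 / 63
Under OS (3×3), PE[0][2]:
  c0 r0c2: 0 / 0 / 0
  c1 r0c2: 0 / 0 / 0
  c2 r0c2: 54 / 6 / 9
  c3 r0c2: 61 / 1 / 7
Under RS (3×3), PE[0][2]:
  c0 r0c2: 0 / 0 / 0
  c1 r0c2: 0 / 0 / 0
  c2 r0c2: 59 / 59 / 4
  c3 r0c2: 25 / 25 / 4

dataflow = RS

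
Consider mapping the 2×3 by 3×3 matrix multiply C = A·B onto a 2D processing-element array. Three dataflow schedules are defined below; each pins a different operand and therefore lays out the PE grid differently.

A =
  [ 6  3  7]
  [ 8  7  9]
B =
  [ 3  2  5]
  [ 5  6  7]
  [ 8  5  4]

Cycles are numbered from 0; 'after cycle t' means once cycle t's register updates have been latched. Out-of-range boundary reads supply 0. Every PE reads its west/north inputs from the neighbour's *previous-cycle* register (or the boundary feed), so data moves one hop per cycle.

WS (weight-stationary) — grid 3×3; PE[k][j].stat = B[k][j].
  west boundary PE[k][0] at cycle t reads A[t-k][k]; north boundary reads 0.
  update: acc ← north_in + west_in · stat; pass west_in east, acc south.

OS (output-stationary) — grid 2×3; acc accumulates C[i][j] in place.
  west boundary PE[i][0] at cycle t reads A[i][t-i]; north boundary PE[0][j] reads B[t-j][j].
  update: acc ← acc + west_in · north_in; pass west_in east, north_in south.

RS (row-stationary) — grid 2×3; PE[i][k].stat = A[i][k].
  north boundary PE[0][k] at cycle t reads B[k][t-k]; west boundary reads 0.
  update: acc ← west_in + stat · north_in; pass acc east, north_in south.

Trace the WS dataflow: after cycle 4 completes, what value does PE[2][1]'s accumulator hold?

PE[2][1].acc = 103

WS on a 3×3 grid — tracing PE[2][1] and its feeders:
  step 0 · PE1,1: acc=0; fwd→0 fwd↓0
  step 0 · PE2,0: acc=0; fwd→0 fwd↓0
  step 0 · PE2,1: acc=0; fwd→0 fwd↓0
  step 1 · PE1,1: acc=0; fwd→0 fwd↓0
  step 1 · PE2,0: acc=0; fwd→0 fwd↓0
  step 1 · PE2,1: acc=0; fwd→0 fwd↓0
  step 2 · PE1,1: acc=30; fwd→3 fwd↓30
  step 2 · PE2,0: acc=89; fwd→7 fwd↓89
  step 2 · PE2,1: acc=0; fwd→0 fwd↓0
  step 3 · PE1,1: acc=58; fwd→7 fwd↓58
  step 3 · PE2,0: acc=131; fwd→9 fwd↓131
  step 3 · PE2,1: acc=65; fwd→7 fwd↓65
  step 4 · PE1,1: acc=0; fwd→0 fwd↓0
  step 4 · PE2,0: acc=0; fwd→0 fwd↓0
  step 4 · PE2,1: acc=103; fwd→9 fwd↓103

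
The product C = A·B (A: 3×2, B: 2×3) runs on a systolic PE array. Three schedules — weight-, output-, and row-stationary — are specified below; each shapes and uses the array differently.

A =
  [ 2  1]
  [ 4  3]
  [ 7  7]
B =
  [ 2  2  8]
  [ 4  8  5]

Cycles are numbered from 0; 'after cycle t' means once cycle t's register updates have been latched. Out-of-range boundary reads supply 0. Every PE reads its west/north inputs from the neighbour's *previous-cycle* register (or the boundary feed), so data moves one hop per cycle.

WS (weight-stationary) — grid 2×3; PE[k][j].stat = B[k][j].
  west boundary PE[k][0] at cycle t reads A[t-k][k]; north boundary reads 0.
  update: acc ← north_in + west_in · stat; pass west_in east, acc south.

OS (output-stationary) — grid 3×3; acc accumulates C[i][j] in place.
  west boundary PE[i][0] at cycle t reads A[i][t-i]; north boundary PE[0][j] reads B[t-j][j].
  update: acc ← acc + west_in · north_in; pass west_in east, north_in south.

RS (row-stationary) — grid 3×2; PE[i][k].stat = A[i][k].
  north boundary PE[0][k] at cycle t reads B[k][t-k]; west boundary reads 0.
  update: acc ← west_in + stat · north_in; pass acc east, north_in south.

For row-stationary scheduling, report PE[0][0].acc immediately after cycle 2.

PE[0][0].acc = 16

RS 3×2: PE[0][0] cycle-by-cycle (with neighbour feeds):
  [0] (0,0) acc=4 (h:4 v:2)
  [1] (0,0) acc=4 (h:4 v:2)
  [2] (0,0) acc=16 (h:16 v:8)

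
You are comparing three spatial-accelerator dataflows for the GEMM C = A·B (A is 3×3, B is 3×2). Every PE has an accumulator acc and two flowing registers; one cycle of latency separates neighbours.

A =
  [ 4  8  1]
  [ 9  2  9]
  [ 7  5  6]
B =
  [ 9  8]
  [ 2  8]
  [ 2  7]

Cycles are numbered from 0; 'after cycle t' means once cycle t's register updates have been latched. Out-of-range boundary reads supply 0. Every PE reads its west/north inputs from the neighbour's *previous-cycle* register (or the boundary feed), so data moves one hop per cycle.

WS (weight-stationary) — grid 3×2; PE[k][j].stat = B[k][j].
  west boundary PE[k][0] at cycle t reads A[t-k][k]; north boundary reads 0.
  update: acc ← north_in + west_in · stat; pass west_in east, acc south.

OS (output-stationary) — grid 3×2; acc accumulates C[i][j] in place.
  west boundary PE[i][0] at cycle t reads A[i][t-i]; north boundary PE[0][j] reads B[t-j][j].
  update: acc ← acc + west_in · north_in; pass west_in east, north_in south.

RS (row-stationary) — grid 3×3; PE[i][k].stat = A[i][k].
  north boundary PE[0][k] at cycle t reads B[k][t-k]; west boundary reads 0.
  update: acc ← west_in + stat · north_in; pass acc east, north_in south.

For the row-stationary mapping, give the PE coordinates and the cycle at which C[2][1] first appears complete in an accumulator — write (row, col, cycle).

(row, col, cycle) = (2, 2, 5)

RS — PE[2][2] is where C[2][1] collects:
  after 0 — PE[2][2] acc=0, pass-E 0, pass-S 0
  after 1 — PE[2][2] acc=0, pass-E 0, pass-S 0
  after 2 — PE[2][2] acc=0, pass-E 0, pass-S 0
  after 3 — PE[2][2] acc=0, pass-E 0, pass-S 0
  after 4 — PE[2][2] acc=85, pass-E 85, pass-S 2
  after 5 — PE[2][2] acc=138, pass-E 138, pass-S 7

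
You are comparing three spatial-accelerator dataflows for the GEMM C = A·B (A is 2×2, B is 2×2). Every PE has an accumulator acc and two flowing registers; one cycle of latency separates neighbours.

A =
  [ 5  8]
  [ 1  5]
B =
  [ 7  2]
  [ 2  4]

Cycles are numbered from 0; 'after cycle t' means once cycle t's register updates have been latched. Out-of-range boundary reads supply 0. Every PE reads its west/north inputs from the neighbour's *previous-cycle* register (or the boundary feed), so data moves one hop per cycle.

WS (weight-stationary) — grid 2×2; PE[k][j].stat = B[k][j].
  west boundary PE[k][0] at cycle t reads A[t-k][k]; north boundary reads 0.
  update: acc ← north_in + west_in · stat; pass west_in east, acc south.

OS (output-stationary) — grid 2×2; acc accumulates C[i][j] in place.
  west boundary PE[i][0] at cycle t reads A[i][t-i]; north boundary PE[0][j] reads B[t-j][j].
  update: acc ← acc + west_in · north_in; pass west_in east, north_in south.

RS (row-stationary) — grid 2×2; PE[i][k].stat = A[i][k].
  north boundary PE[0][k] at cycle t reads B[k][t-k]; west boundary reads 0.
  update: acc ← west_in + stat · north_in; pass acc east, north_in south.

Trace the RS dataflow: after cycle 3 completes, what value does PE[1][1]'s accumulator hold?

Tracing RS — 2×2 array, target PE[1][1]:
  after 0 — PE[0][1] acc=0, pass-E 0, pass-S 0
  after 0 — PE[1][0] acc=0, pass-E 0, pass-S 0
  after 0 — PE[1][1] acc=0, pass-E 0, pass-S 0
  after 1 — PE[0][1] acc=51, pass-E 51, pass-S 2
  after 1 — PE[1][0] acc=7, pass-E 7, pass-S 7
  after 1 — PE[1][1] acc=0, pass-E 0, pass-S 0
  after 2 — PE[0][1] acc=42, pass-E 42, pass-S 4
  after 2 — PE[1][0] acc=2, pass-E 2, pass-S 2
  after 2 — PE[1][1] acc=17, pass-E 17, pass-S 2
  after 3 — PE[0][1] acc=0, pass-E 0, pass-S 0
  after 3 — PE[1][0] acc=0, pass-E 0, pass-S 0
  after 3 — PE[1][1] acc=22, pass-E 22, pass-S 4

PE[1][1].acc = 22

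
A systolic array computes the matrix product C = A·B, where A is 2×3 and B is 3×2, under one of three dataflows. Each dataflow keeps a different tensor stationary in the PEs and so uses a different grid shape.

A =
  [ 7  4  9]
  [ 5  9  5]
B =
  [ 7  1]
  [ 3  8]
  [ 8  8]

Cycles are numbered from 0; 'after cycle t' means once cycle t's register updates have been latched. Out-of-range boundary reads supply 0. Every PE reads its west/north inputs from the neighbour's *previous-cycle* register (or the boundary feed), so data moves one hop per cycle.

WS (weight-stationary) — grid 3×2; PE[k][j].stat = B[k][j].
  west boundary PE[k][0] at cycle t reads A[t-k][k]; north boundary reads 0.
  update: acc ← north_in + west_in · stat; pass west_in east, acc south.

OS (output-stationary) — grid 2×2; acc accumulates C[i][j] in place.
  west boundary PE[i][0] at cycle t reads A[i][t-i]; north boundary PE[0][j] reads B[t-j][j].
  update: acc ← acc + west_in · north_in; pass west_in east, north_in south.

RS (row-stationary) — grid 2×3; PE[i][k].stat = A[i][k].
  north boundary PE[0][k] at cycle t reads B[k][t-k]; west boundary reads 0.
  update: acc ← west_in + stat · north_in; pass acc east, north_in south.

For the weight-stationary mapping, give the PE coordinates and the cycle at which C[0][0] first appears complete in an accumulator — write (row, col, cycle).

(row, col, cycle) = (2, 0, 2)

WS — PE[2][0] is where C[0][0] collects:
  [0] (2,0) acc=0 (h:0 v:0)
  [1] (2,0) acc=0 (h:0 v:0)
  [2] (2,0) acc=133 (h:9 v:133)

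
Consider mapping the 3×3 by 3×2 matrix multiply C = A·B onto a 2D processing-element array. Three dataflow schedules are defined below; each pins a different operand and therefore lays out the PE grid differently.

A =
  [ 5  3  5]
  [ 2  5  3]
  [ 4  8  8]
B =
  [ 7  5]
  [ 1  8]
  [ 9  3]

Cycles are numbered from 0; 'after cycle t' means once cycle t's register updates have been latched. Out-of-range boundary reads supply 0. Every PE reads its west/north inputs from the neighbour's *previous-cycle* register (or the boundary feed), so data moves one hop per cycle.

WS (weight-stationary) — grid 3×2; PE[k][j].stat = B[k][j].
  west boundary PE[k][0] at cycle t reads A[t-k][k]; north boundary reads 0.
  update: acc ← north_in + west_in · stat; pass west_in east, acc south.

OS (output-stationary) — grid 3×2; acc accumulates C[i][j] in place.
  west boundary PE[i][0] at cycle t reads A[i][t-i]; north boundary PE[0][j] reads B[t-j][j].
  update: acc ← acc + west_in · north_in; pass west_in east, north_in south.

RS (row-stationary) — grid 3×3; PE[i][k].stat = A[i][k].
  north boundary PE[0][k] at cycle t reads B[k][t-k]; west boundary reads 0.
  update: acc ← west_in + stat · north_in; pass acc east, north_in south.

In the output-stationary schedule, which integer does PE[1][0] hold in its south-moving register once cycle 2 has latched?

register = 1

OS (3×2). Following PE[1][0] plus its west/north inputs:
  [0] (0,0) acc=35 (h:5 v:7)
  [0] (1,0) acc=0 (h:0 v:0)
  [1] (0,0) acc=38 (h:3 v:1)
  [1] (1,0) acc=14 (h:2 v:7)
  [2] (0,0) acc=83 (h:5 v:9)
  [2] (1,0) acc=19 (h:5 v:1)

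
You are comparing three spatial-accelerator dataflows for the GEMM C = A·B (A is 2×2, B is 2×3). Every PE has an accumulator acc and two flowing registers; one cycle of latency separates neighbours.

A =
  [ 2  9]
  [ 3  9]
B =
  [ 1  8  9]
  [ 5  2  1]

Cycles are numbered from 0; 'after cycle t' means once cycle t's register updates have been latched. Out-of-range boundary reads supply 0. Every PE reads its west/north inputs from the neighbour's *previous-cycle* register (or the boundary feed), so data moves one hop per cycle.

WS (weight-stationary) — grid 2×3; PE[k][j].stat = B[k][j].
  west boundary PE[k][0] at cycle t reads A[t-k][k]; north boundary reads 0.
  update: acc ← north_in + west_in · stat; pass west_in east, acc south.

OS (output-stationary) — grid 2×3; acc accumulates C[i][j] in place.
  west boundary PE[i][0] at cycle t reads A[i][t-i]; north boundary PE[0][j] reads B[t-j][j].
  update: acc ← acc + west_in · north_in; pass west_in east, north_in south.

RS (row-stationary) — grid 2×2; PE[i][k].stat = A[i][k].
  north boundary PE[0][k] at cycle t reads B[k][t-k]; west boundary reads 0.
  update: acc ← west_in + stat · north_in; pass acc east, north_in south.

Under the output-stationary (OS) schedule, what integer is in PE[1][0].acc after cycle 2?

OS 2×3: PE[1][0] cycle-by-cycle (with neighbour feeds):
  t=0 PE[0][0]: acc=2 h=2 v=1
  t=0 PE[1][0]: acc=0 h=0 v=0
  t=1 PE[0][0]: acc=47 h=9 v=5
  t=1 PE[1][0]: acc=3 h=3 v=1
  t=2 PE[0][0]: acc=47 h=0 v=0
  t=2 PE[1][0]: acc=48 h=9 v=5

PE[1][0].acc = 48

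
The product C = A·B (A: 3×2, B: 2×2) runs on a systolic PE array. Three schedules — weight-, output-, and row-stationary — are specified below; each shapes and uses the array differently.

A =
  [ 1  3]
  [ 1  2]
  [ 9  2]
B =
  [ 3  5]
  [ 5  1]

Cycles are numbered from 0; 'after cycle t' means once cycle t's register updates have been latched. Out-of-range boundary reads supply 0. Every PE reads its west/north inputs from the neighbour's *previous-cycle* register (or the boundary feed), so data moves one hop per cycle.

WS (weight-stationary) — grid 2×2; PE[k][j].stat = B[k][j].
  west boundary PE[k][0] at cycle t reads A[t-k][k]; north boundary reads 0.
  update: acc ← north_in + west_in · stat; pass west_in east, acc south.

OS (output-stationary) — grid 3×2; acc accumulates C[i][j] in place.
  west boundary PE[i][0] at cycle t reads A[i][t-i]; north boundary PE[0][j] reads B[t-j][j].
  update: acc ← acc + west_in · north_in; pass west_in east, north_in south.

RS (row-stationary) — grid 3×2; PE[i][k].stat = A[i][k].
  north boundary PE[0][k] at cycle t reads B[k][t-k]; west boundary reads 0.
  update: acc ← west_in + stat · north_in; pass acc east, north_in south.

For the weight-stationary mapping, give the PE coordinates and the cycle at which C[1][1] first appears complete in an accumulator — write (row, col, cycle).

WS — PE[1][1] is where C[1][1] collects:
  step 0 · PE1,1: acc=0; fwd→0 fwd↓0
  step 1 · PE1,1: acc=0; fwd→0 fwd↓0
  step 2 · PE1,1: acc=8; fwd→3 fwd↓8
  step 3 · PE1,1: acc=7; fwd→2 fwd↓7

(row, col, cycle) = (1, 1, 3)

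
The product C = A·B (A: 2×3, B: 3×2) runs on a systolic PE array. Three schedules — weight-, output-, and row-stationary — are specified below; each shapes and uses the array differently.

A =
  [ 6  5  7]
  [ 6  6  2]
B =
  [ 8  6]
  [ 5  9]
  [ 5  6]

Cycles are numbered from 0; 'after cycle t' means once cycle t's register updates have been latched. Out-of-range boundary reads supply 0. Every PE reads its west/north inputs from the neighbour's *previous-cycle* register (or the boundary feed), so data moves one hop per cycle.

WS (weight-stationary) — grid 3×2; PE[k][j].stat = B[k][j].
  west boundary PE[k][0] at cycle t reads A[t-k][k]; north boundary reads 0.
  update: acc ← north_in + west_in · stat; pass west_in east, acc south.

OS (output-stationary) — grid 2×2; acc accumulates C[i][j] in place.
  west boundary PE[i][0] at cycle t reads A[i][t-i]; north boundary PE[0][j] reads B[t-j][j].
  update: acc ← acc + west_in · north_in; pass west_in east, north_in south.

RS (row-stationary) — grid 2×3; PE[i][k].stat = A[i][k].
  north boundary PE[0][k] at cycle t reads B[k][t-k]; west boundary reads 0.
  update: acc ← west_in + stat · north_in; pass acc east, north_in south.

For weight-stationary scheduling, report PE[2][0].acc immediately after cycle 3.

PE[2][0].acc = 88

WS (3×2). Following PE[2][0] plus its west/north inputs:
  0: (1,0).acc=0  regs=<0,0>
  0: (2,0).acc=0  regs=<0,0>
  1: (1,0).acc=73  regs=<5,73>
  1: (2,0).acc=0  regs=<0,0>
  2: (1,0).acc=78  regs=<6,78>
  2: (2,0).acc=108  regs=<7,108>
  3: (1,0).acc=0  regs=<0,0>
  3: (2,0).acc=88  regs=<2,88>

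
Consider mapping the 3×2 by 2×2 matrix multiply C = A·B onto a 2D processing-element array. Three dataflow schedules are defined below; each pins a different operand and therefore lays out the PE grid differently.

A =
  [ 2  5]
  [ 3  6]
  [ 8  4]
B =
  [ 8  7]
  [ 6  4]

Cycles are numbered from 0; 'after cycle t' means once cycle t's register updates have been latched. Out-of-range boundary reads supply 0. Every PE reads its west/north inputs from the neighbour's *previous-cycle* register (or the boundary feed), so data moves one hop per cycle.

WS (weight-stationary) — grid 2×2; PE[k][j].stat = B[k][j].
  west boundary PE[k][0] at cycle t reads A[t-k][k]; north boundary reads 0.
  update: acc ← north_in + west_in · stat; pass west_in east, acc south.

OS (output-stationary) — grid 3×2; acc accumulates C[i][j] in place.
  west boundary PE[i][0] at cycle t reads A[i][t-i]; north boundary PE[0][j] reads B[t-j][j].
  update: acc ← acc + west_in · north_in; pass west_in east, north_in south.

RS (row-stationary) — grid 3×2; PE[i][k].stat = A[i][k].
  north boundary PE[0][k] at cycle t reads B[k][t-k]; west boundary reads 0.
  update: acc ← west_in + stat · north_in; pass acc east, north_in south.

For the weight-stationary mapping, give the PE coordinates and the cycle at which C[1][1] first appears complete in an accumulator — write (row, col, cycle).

Under WS, C[1][1] lands at PE[1][1]:
  cycle 0: PE[1][1] → acc 0, east 0, south 0
  cycle 1: PE[1][1] → acc 0, east 0, south 0
  cycle 2: PE[1][1] → acc 34, east 5, south 34
  cycle 3: PE[1][1] → acc 45, east 6, south 45

(row, col, cycle) = (1, 1, 3)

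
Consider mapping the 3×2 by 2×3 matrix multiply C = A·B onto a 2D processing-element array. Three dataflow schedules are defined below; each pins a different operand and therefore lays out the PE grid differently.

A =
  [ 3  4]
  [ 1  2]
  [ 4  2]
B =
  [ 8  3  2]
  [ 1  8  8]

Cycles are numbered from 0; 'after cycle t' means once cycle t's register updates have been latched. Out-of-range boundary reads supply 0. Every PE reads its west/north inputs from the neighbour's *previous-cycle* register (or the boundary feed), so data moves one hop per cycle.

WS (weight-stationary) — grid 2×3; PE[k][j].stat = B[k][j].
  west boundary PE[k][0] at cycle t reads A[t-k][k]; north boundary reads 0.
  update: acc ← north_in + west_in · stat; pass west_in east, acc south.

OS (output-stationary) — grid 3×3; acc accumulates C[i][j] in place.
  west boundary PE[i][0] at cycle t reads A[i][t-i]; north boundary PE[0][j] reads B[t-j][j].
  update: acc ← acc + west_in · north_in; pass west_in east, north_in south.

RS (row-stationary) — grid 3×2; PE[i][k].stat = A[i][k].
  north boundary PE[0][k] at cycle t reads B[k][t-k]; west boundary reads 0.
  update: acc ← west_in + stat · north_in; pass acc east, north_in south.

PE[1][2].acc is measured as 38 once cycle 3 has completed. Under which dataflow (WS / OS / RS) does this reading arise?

dataflow = WS

— WS: 2×3; PE[1][2] trace:
  c0 r1c2: 0 / 0 / 0
  c1 r1c2: 0 / 0 / 0
  c2 r1c2: 0 / 0 / 0
  c3 r1c2: 38 / 4 / 38
— OS: 3×3; PE[1][2] trace:
  c0 r1c2: 0 / 0 / 0
  c1 r1c2: 0 / 0 / 0
  c2 r1c2: 0 / 0 / 0
  c3 r1c2: 2 / 1 / 2
— RS: 3×2 array has no PE[1][2].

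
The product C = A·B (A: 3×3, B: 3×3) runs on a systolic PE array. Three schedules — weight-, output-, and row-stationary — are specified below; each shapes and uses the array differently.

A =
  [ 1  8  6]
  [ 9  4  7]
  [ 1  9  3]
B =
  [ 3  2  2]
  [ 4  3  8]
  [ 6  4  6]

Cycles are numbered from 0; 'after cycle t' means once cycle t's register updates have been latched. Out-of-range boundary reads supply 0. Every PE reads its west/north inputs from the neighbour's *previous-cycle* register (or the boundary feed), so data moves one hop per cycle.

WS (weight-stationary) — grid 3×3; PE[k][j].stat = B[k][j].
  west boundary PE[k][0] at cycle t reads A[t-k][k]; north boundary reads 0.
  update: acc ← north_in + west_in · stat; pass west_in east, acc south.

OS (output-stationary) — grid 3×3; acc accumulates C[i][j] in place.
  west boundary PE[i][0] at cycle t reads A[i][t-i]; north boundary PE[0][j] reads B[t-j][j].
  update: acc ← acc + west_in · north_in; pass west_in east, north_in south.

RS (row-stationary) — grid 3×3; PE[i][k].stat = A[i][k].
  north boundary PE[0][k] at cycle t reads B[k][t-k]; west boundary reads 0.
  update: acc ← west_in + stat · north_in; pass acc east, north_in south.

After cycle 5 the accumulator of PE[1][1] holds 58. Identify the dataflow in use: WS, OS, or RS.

Under WS (3×3), PE[1][1]:
  t=0 PE[1][1]: acc=0 h=0 v=0
  t=1 PE[1][1]: acc=0 h=0 v=0
  t=2 PE[1][1]: acc=26 h=8 v=26
  t=3 PE[1][1]: acc=30 h=4 v=30
  t=4 PE[1][1]: acc=29 h=9 v=29
  t=5 PE[1][1]: acc=0 h=0 v=0
Under OS (3×3), PE[1][1]:
  t=0 PE[1][1]: acc=0 h=0 v=0
  t=1 PE[1][1]: acc=0 h=0 v=0
  t=2 PE[1][1]: acc=18 h=9 v=2
  t=3 PE[1][1]: acc=30 h=4 v=3
  t=4 PE[1][1]: acc=58 h=7 v=4
  t=5 PE[1][1]: acc=58 h=0 v=0
Under RS (3×3), PE[1][1]:
  t=0 PE[1][1]: acc=0 h=0 v=0
  t=1 PE[1][1]: acc=0 h=0 v=0
  t=2 PE[1][1]: acc=43 h=43 v=4
  t=3 PE[1][1]: acc=30 h=30 v=3
  t=4 PE[1][1]: acc=50 h=50 v=8
  t=5 PE[1][1]: acc=0 h=0 v=0

dataflow = OS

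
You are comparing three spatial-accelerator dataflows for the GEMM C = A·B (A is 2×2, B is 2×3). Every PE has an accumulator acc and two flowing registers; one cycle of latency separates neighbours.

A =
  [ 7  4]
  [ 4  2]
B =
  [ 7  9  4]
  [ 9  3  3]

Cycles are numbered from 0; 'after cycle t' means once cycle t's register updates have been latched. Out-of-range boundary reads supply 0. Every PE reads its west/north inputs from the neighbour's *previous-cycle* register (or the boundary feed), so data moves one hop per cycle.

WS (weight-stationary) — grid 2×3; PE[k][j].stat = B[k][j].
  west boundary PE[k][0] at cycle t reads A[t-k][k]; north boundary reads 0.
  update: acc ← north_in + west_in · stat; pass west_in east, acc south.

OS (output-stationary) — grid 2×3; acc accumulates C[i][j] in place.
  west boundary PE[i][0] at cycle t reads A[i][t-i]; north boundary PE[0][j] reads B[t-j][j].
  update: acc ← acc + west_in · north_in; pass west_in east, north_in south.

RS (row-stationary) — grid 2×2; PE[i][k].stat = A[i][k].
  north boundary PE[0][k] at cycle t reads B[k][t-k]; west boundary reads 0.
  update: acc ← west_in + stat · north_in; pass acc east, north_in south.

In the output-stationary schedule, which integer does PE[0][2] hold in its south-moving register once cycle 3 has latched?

register = 3

OS (2×3). Following PE[0][2] plus its west/north inputs:
  c0 r0c1: 0 / 0 / 0
  c0 r0c2: 0 / 0 / 0
  c1 r0c1: 63 / 7 / 9
  c1 r0c2: 0 / 0 / 0
  c2 r0c1: 75 / 4 / 3
  c2 r0c2: 28 / 7 / 4
  c3 r0c1: 75 / 0 / 0
  c3 r0c2: 40 / 4 / 3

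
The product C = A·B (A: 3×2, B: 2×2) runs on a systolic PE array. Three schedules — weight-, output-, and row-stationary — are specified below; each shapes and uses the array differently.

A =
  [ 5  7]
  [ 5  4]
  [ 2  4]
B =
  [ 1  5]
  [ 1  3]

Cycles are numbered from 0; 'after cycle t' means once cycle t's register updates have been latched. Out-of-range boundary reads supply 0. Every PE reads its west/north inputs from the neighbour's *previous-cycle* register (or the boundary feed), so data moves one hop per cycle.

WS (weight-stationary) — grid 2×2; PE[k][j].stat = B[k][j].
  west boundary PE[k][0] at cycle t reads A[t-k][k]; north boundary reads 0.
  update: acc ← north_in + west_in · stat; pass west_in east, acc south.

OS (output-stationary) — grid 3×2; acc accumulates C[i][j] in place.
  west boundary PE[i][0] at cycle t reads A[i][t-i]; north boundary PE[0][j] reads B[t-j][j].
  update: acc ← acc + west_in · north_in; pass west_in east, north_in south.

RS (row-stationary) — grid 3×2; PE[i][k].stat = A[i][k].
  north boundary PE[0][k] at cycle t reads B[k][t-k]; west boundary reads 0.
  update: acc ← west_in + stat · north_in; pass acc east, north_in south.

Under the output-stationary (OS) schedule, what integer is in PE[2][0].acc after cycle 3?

PE[2][0].acc = 6

Tracing OS — 3×2 array, target PE[2][0]:
  0: (1,0).acc=0  regs=<0,0>
  0: (2,0).acc=0  regs=<0,0>
  1: (1,0).acc=5  regs=<5,1>
  1: (2,0).acc=0  regs=<0,0>
  2: (1,0).acc=9  regs=<4,1>
  2: (2,0).acc=2  regs=<2,1>
  3: (1,0).acc=9  regs=<0,0>
  3: (2,0).acc=6  regs=<4,1>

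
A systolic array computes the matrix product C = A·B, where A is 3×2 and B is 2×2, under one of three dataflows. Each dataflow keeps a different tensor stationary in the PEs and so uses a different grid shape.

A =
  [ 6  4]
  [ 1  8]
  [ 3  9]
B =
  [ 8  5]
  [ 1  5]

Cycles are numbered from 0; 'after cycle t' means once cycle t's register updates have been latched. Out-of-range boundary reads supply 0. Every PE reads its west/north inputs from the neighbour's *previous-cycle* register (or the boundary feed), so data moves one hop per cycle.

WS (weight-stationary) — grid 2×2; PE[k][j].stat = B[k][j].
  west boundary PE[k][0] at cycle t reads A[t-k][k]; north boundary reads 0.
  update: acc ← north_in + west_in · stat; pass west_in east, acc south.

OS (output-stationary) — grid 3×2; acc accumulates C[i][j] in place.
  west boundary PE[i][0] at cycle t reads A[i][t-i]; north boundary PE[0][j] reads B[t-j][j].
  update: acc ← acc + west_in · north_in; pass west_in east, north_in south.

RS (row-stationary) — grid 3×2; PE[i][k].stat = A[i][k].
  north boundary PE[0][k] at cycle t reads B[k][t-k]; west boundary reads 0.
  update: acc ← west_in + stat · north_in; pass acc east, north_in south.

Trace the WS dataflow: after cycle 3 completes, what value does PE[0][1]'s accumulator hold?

PE[0][1].acc = 15

WS on a 2×2 grid — tracing PE[0][1] and its feeders:
  cycle 0: PE[0][0] → acc 48, east 6, south 48
  cycle 0: PE[0][1] → acc 0, east 0, south 0
  cycle 1: PE[0][0] → acc 8, east 1, south 8
  cycle 1: PE[0][1] → acc 30, east 6, south 30
  cycle 2: PE[0][0] → acc 24, east 3, south 24
  cycle 2: PE[0][1] → acc 5, east 1, south 5
  cycle 3: PE[0][0] → acc 0, east 0, south 0
  cycle 3: PE[0][1] → acc 15, east 3, south 15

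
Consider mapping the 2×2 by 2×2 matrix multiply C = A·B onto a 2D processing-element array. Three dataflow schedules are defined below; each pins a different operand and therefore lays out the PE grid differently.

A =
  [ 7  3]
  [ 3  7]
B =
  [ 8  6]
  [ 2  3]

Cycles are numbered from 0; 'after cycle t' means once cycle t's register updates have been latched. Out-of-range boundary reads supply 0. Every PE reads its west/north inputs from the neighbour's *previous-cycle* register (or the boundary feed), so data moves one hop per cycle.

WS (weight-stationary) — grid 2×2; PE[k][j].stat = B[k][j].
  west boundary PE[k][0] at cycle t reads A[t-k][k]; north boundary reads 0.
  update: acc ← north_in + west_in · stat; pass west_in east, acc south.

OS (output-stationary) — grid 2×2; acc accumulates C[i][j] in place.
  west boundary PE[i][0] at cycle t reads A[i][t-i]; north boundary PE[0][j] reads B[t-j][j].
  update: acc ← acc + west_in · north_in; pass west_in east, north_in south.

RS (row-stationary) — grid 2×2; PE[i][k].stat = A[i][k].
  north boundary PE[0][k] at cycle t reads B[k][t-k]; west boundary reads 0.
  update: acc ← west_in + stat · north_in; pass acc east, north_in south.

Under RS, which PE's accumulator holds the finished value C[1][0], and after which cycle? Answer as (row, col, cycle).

(row, col, cycle) = (1, 1, 2)

RS: C[1][0] accumulates in PE[1][1]:
  [0] (1,1) acc=0 (h:0 v:0)
  [1] (1,1) acc=0 (h:0 v:0)
  [2] (1,1) acc=38 (h:38 v:2)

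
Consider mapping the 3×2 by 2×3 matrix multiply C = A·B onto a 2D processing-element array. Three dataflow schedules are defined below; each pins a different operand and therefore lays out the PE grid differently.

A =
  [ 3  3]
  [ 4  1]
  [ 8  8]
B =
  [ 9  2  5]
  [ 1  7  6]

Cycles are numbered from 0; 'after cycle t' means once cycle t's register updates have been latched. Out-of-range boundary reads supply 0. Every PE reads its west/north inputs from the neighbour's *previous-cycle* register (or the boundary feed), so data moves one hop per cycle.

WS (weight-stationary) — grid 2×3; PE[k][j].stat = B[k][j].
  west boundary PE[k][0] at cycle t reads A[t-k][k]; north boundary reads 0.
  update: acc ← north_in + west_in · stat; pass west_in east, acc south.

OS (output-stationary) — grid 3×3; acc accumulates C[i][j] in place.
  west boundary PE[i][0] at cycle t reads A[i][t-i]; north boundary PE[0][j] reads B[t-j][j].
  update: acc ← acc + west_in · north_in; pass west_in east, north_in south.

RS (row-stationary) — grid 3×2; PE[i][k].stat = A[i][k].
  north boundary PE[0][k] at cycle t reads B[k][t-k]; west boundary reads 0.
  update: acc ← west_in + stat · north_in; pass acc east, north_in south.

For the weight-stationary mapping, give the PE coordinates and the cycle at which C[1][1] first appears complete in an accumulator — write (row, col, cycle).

WS: C[1][1] accumulates in PE[1][1]:
  0: (1,1).acc=0  regs=<0,0>
  1: (1,1).acc=0  regs=<0,0>
  2: (1,1).acc=27  regs=<3,27>
  3: (1,1).acc=15  regs=<1,15>

(row, col, cycle) = (1, 1, 3)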